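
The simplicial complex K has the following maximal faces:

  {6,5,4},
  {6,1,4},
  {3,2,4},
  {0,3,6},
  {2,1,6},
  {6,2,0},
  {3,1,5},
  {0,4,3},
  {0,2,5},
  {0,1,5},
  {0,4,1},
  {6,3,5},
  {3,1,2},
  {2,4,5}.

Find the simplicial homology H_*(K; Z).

H_0 ≅ Z,  H_1 ≅ Z^2,  H_2 ≅ Z.

Take the total order 0 < 1 < 2 < 3 < 4 < 5 < 6 on the vertex set. Then K (dimension 2) consists of the simplices:

  0-simplices (7): [0], [1], [2], [3], [4], [5], [6]
  1-simplices (21): [0,1], [0,2], [0,3], [0,4], [0,5], [0,6], [1,2], [1,3], [1,4], [1,5], [1,6], [2,3], [2,4], [2,5], [2,6], [3,4], [3,5], [3,6], [4,5], [4,6], [5,6]
  2-simplices (14): [0,1,4], [0,1,5], [0,2,5], [0,2,6], [0,3,4], [0,3,6], [1,2,3], [1,2,6], [1,3,5], [1,4,6], [2,3,4], [2,4,5], [3,5,6], [4,5,6]

so the chain groups are C_0 ≅ Z^7, C_1 ≅ Z^21, C_2 ≅ Z^14.

Boundary ∂_1: C_1 → C_0 sends each edge [p,q] (with p < q) to q − p. For instance
  ∂[3,4] = [4] − [3].
The resulting 7×21 matrix has rank 6, and its Smith normal form has invariant factors (1,1,1,1,1,1).

The boundary map ∂_2: C_2 → C_1 acts by ∂[p,q,r] = [q,r] − [p,r] + [p,q]. For instance
  ∂[1,4,6] = [4,6] − [1,6] + [1,4],
  ∂[0,1,4] = [1,4] − [0,4] + [0,1].
This gives a 21×14 integer matrix of rank 13; reducing to Smith normal form yields diagonal entries (1,1,1,1,1,1,1,1,1,1,1,1,1).

From H_k ≅ ker(∂_k) / im(∂_{k+1}) we obtain:

  H_0: rank C_0 − rank ∂_1 = 7 − 6 = 1, and the invariant factors of ∂_1 are all 1, so H_0 ≅ Z.
  H_1: rank ker ∂_1 − rank ∂_2 = (21 − 6) − 13 = 2, and the invariant factors of ∂_2 are all 1, so H_1 ≅ Z^2.
  H_2: rank ker ∂_2 − rank ∂_3 = (14 − 13) − 0 = 1, and there is no ∂_3, so H_2 ≅ Z.

(K is a triangulation of the torus T^2.)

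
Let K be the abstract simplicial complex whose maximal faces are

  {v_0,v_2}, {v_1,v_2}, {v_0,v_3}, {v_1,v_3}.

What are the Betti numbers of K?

b_0 = 1, b_1 = 1.

Take the total order v_0 < v_1 < v_2 < v_3 on the vertex set. Then K (dimension 1) consists of the simplices:

  0-simplices (4): [v_0], [v_1], [v_2], [v_3]
  1-simplices (4): [v_0,v_2], [v_0,v_3], [v_1,v_2], [v_1,v_3]

giving chain groups C_0 ≅ Z^4, C_1 ≅ Z^4.

The boundary map ∂_1: C_1 → C_0 is given by ∂[p,q] = [q] − [p]. For instance
  ∂[v_1,v_2] = [v_2] − [v_1].
The 4×4 boundary matrix has rank 3 and Smith normal form diag(1,1,1).

Reading off H_k = ker ∂_k / im ∂_{k+1}:

  H_0: rank C_0 − rank ∂_1 = 4 − 3 = 1, and the invariant factors of ∂_1 are all 1, so H_0 ≅ Z.
  H_1: rank ker ∂_1 − rank ∂_2 = (4 − 3) − 0 = 1, and there is no ∂_2, so H_1 ≅ Z.

Hence the Betti numbers are b_0 = 1, b_1 = 1.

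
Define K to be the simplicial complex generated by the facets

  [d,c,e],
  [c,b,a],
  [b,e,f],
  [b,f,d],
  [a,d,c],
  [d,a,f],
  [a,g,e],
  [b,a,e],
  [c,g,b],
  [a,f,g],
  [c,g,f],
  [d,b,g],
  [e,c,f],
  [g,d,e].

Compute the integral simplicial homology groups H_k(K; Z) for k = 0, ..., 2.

Take the total order a < b < c < d < e < f < g on the vertex set. Then K (dimension 2) consists of the simplices:

  0-simplices (7): a, b, c, d, e, f, g
  1-simplices (21): ab, ac, ad, ae, af, ag, bc, bd, be, bf, bg, cd, ce, cf, cg, de, df, dg, ef, eg, fg
  2-simplices (14): abc, abe, acd, adf, aeg, afg, bcg, bdf, bdg, bef, cde, cef, cfg, deg

so the chain groups are C_0 ≅ Z^7, C_1 ≅ Z^21, C_2 ≅ Z^14.

∂_1: C_1 → C_0 sends each edge [p,q] (with p < q) to q − p.
This gives a 7×21 integer matrix of rank 6; reducing to Smith normal form yields diagonal entries (1,1,1,1,1,1).

∂_2: C_2 → C_1 sends each 2-simplex [p,q,r] to [q,r] − [p,r] + [p,q]. For instance
  ∂afg = fg − ag + af,
  ∂deg = eg − dg + de.
This gives a 21×14 integer matrix of rank 13; reducing to Smith normal form yields diagonal entries (1,1,1,1,1,1,1,1,1,1,1,1,1).

Reading off H_k = ker ∂_k / im ∂_{k+1}:

  H_0: rank C_0 − rank ∂_1 = 7 − 6 = 1, and the invariant factors of ∂_1 are all 1, so H_0 = Z.
  H_1: rank ker ∂_1 − rank ∂_2 = (21 − 6) − 13 = 2, and the invariant factors of ∂_2 are all 1, so H_1 = Z^2.
  H_2: rank ker ∂_2 − rank ∂_3 = (14 − 13) − 0 = 1, and there is no ∂_3, so H_2 = Z.

As a check, the Euler characteristic is 7 − 21 + 14 = 0, which agrees with 1 − 2 + 1 = 0.

H_0 ≅ Z,  H_1 ≅ Z^2,  H_2 ≅ Z.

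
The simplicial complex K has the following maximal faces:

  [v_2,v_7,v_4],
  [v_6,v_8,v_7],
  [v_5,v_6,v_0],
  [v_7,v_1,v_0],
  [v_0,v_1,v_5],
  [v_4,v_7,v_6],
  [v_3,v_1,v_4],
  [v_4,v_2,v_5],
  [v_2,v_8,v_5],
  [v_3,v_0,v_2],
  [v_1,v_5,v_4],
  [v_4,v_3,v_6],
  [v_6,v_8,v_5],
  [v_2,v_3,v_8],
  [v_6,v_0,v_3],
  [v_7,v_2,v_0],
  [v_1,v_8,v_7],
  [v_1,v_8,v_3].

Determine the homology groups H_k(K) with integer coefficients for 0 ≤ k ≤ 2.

H_0 = Z,  H_1 = Z^2,  H_2 = Z.

We work with the vertex ordering v_0 < v_1 < v_2 < v_3 < v_4 < v_5 < v_6 < v_7 < v_8. The simplices of K, each written with vertices in increasing order, are:

  0-simplices (9): [v_0], [v_1], [v_2], [v_3], [v_4], [v_5], [v_6], [v_7], [v_8]
  1-simplices (27): (27 of them)
  2-simplices (18): (18 of them)

giving chain groups C_0 ≅ Z^9, C_1 ≅ Z^27, C_2 ≅ Z^18.

∂_1: C_1 → C_0 maps an edge to its endpoints' difference, ∂[p,q] = q − p.
The resulting 9×27 matrix has rank 8, and its Smith normal form has invariant factors (1,1,1,1,1,1,1,1).

The boundary map ∂_2: C_2 → C_1 acts by ∂[p,q,r] = [q,r] − [p,r] + [p,q]. For instance
  ∂[v_1,v_3,v_8] = [v_3,v_8] − [v_1,v_8] + [v_1,v_3],
  ∂[v_1,v_3,v_4] = [v_3,v_4] − [v_1,v_4] + [v_1,v_3].
As a 27×18 matrix over Z this has rank 17, with invariant factors (1,1,1,1,1,1,1,1,1,1,1,1,1,1,1,1,1).

Reading off H_k = ker ∂_k / im ∂_{k+1}:

  H_0: rank C_0 − rank ∂_1 = 9 − 8 = 1, and the invariant factors of ∂_1 are all 1, so H_0 = Z.
  H_1: rank ker ∂_1 − rank ∂_2 = (27 − 8) − 17 = 2, and the invariant factors of ∂_2 are all 1, so H_1 = Z^2.
  H_2: rank ker ∂_2 − rank ∂_3 = (18 − 17) − 0 = 1, and there is no ∂_3, so H_2 = Z.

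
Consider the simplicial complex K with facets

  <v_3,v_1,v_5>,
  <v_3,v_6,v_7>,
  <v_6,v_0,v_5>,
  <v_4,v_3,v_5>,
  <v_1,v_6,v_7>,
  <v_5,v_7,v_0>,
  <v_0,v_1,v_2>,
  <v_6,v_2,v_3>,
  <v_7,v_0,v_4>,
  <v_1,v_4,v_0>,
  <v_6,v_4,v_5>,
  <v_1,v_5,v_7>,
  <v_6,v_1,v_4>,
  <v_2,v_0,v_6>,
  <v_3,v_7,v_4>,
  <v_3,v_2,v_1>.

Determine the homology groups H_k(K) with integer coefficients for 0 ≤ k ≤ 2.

H_0 = Z,  H_1 = Z^2,  H_2 = Z.

We work with the vertex ordering v_0 < v_1 < v_2 < v_3 < v_4 < v_5 < v_6 < v_7. The simplices of K, each written with vertices in increasing order, are:

  0-simplices (8): [v_0], [v_1], [v_2], [v_3], [v_4], [v_5], [v_6], [v_7]
  1-simplices (24): (24 of them)
  2-simplices (16): (16 of them)

Hence C_0 ≅ Z^8, C_1 ≅ Z^24, C_2 ≅ Z^16.

∂_1: C_1 → C_0 maps an edge to its endpoints' difference, ∂[p,q] = q − p.
This gives a 8×24 integer matrix of rank 7; reducing to Smith normal form yields diagonal entries (1,1,1,1,1,1,1).

The boundary map ∂_2: C_2 → C_1 sends each 2-simplex [p,q,r] to [q,r] − [p,r] + [p,q]. For instance
  ∂[v_0,v_4,v_7] = [v_4,v_7] − [v_0,v_7] + [v_0,v_4],
  ∂[v_3,v_4,v_7] = [v_4,v_7] − [v_3,v_7] + [v_3,v_4].
As a 24×16 matrix over Z this has rank 15, with invariant factors (1,1,1,1,1,1,1,1,1,1,1,1,1,1,1).

From H_k ≅ ker(∂_k) / im(∂_{k+1}) we obtain:

  H_0: rank C_0 − rank ∂_1 = 8 − 7 = 1, and the invariant factors of ∂_1 are all 1, so H_0 ≅ Z.
  H_1: rank ker ∂_1 − rank ∂_2 = (24 − 7) − 15 = 2, and the invariant factors of ∂_2 are all 1, so H_1 ≅ Z^2.
  H_2: rank ker ∂_2 − rank ∂_3 = (16 − 15) − 0 = 1, and there is no ∂_3, so H_2 ≅ Z.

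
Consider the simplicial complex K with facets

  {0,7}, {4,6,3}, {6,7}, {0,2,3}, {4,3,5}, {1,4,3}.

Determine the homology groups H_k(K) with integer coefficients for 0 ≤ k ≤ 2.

H_0 ≅ Z,  H_1 ≅ Z,  H_2 = 0.

Take the total order 0 < 1 < 2 < 3 < 4 < 5 < 6 < 7 on the vertex set. Then K (dimension 2) consists of the simplices:

  0-simplices (8): [0], [1], [2], [3], [4], [5], [6], [7]
  1-simplices (12): [0,2], [0,3], [0,7], [1,3], [1,4], [2,3], [3,4], [3,5], [3,6], [4,5], [4,6], [6,7]
  2-simplices (4): [0,2,3], [1,3,4], [3,4,5], [3,4,6]

Hence C_0 ≅ Z^8, C_1 ≅ Z^12, C_2 ≅ Z^4.

The boundary map ∂_1: C_1 → C_0 maps an edge to its endpoints' difference, ∂[p,q] = q − p. For instance
  ∂[4,6] = [6] − [4].
The resulting 8×12 matrix has rank 7, and its Smith normal form has invariant factors (1,1,1,1,1,1,1).

The boundary map ∂_2: C_2 → C_1 maps a triangle to the signed sum of its edges. For instance
  ∂[3,4,5] = [4,5] − [3,5] + [3,4],
  ∂[1,3,4] = [3,4] − [1,4] + [1,3].
As a 12×4 matrix over Z this has rank 4, with invariant factors (1,1,1,1).

Now H_k = ker ∂_k / im ∂_{k+1}, so:

  H_0: rank C_0 − rank ∂_1 = 8 − 7 = 1, and the invariant factors of ∂_1 are all 1, so H_0 = Z.
  H_1: rank ker ∂_1 − rank ∂_2 = (12 − 7) − 4 = 1, and the invariant factors of ∂_2 are all 1, so H_1 = Z.
  H_2: rank ker ∂_2 − rank ∂_3 = (4 − 4) − 0 = 0, and there is no ∂_3, so H_2 = 0.

As a check, the Euler characteristic is 8 − 12 + 4 = 0, which agrees with 1 − 1 + 0 = 0.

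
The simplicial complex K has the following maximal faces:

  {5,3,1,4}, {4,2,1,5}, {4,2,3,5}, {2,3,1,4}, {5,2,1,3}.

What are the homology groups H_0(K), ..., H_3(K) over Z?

We work with the vertex ordering 1 < 2 < 3 < 4 < 5. The simplices of K, each written with vertices in increasing order, are:

  0-simplices (5): [1], [2], [3], [4], [5]
  1-simplices (10): [1,2], [1,3], [1,4], [1,5], [2,3], [2,4], [2,5], [3,4], [3,5], [4,5]
  2-simplices (10): [1,2,3], [1,2,4], [1,2,5], [1,3,4], [1,3,5], [1,4,5], [2,3,4], [2,3,5], [2,4,5], [3,4,5]
  3-simplices (5): [1,2,3,4], [1,2,3,5], [1,2,4,5], [1,3,4,5], [2,3,4,5]

Hence C_0 ≅ Z^5, C_1 ≅ Z^10, C_2 ≅ Z^10, C_3 ≅ Z^5.

Boundary ∂_1: C_1 → C_0 sends each edge [p,q] (with p < q) to q − p. For instance
  ∂[2,3] = [3] − [2].
The 5×10 boundary matrix has rank 4 and Smith normal form diag(1,1,1,1).

The boundary map ∂_2: C_2 → C_1 acts by ∂[p,q,r] = [q,r] − [p,r] + [p,q]. For instance
  ∂[2,3,5] = [3,5] − [2,5] + [2,3],
  ∂[2,4,5] = [4,5] − [2,5] + [2,4].
The 10×10 boundary matrix has rank 6 and Smith normal form diag(1,1,1,1,1,1).

∂_3: C_3 → C_2 sends each 3-simplex σ to the alternating sum Σ_i (−1)^i (σ with its i-th vertex removed). For instance
  ∂[1,2,3,4] = [2,3,4] − [1,3,4] + [1,2,4] − [1,2,3],
  ∂[1,3,4,5] = [3,4,5] − [1,4,5] + [1,3,5] − [1,3,4].
As a 10×5 matrix over Z this has rank 4, with invariant factors (1,1,1,1).

Computing H_k = (kernel of ∂_k) / (image of ∂_{k+1}):

  H_0: rank C_0 − rank ∂_1 = 5 − 4 = 1, and the invariant factors of ∂_1 are all 1, so H_0 ≅ Z.
  H_1: rank ker ∂_1 − rank ∂_2 = (10 − 4) − 6 = 0, and the invariant factors of ∂_2 are all 1, so H_1 ≅ 0.
  H_2: rank ker ∂_2 − rank ∂_3 = (10 − 6) − 4 = 0, and the invariant factors of ∂_3 are all 1, so H_2 ≅ 0.
  H_3: rank ker ∂_3 − rank ∂_4 = (5 − 4) − 0 = 1, and there is no ∂_4, so H_3 ≅ Z.

H_0 = Z,  H_1 = 0,  H_2 = 0,  H_3 = Z.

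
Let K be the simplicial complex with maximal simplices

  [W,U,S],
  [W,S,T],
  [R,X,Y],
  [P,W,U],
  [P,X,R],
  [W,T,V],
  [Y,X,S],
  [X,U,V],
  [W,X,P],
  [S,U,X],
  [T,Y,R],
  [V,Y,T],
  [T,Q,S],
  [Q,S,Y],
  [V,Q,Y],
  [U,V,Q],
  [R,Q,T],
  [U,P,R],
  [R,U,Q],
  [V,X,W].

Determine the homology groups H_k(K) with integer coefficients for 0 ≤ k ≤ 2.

H_0 ≅ Z,  H_1 ≅ Z ⊕ Z/2,  H_2 = 0.

K has 10 vertices, 30 edges, 20 triangles.
rank ∂_0 = 0, rank ∂_1 = 9 ⇒ b_0 = 10 − 0 − 9 = 1; all invariant factors of ∂_1 are 1 so no torsion. So H_0 = Z.
rank ∂_1 = 9, rank ∂_2 = 20 ⇒ b_1 = 30 − 9 − 20 = 1; ∂_2 has invariant factor(s) [2] giving torsion. So H_1 = Z ⊕ Z/2.
rank ∂_2 = 20, rank ∂_3 = 0 ⇒ b_2 = 20 − 20 − 0 = 0. So H_2 = 0.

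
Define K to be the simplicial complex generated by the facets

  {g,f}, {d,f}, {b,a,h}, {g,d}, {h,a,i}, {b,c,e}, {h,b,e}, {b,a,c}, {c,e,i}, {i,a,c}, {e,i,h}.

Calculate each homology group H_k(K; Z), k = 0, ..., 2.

H_0 = Z^2,  H_1 = Z,  H_2 = Z.

Order the vertices as a < b < c < d < e < f < g < h < i. Listing each simplex with vertices in this order, K has dimension 2 with simplices:

  0-simplices (9): a, b, c, d, e, f, g, h, i
  1-simplices (15): ab, ac, ah, ai, bc, be, bh, ce, ci, df, dg, eh, ei, fg, hi
  2-simplices (8): abc, abh, aci, ahi, bce, beh, cei, ehi

Hence C_0 ≅ Z^9, C_1 ≅ Z^15, C_2 ≅ Z^8.

The boundary map ∂_1: C_1 → C_0 sends each edge [p,q] (with p < q) to q − p.
The resulting 9×15 matrix has rank 7, and its Smith normal form has invariant factors (1,1,1,1,1,1,1).

∂_2: C_2 → C_1 sends each 2-simplex [p,q,r] to [q,r] − [p,r] + [p,q]. For instance
  ∂bce = ce − be + bc,
  ∂beh = eh − bh + be.
As a 15×8 matrix over Z this has rank 7, with invariant factors (1,1,1,1,1,1,1).

Computing H_k = (kernel of ∂_k) / (image of ∂_{k+1}):

  H_0: rank C_0 − rank ∂_1 = 9 − 7 = 2, and the invariant factors of ∂_1 are all 1, so H_0 = Z^2.
  H_1: rank ker ∂_1 − rank ∂_2 = (15 − 7) − 7 = 1, and the invariant factors of ∂_2 are all 1, so H_1 = Z.
  H_2: rank ker ∂_2 − rank ∂_3 = (8 − 7) − 0 = 1, and there is no ∂_3, so H_2 = Z.

(K is a triangulation of the disjoint union of the circle S^1 and the 2-sphere S^2.)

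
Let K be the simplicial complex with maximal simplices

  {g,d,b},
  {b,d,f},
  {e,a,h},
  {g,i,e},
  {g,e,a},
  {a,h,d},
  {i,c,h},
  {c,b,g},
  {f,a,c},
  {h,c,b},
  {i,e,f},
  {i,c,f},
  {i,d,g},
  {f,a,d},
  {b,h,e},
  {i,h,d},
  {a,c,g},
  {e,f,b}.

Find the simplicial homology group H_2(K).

Order the vertices as a < b < c < d < e < f < g < h < i. Listing each simplex with vertices in this order, K has dimension 2 with simplices:

  0-simplices (9): a, b, c, d, e, f, g, h, i
  1-simplices (27): ac, ad, ae, af, ag, ah, bc, bd, be, bf, bg, bh, cf, cg, ch, ci, df, dg, dh, di, ef, eg, eh, ei, fi, gi, hi
  2-simplices (18): acf, acg, adf, adh, aeg, aeh, bcg, bch, bdf, bdg, bef, beh, cfi, chi, dgi, dhi, efi, egi

so the chain groups are C_0 ≅ Z^9, C_1 ≅ Z^27, C_2 ≅ Z^18.

The boundary map ∂_1: C_1 → C_0 is given by ∂[p,q] = [q] − [p].
The resulting 9×27 matrix has rank 8, and its Smith normal form has invariant factors (1,1,1,1,1,1,1,1).

Boundary ∂_2: C_2 → C_1 maps a triangle to the signed sum of its edges. For instance
  ∂bch = ch − bh + bc,
  ∂dgi = gi − di + dg.
This gives a 27×18 integer matrix of rank 17; reducing to Smith normal form yields diagonal entries (1,1,1,1,1,1,1,1,1,1,1,1,1,1,1,1,1).

From H_k ≅ ker(∂_k) / im(∂_{k+1}) we obtain:

  H_2: rank ker ∂_2 − rank ∂_3 = (18 − 17) − 0 = 1, and there is no ∂_3, so H_2 = Z.

H_2 ≅ Z.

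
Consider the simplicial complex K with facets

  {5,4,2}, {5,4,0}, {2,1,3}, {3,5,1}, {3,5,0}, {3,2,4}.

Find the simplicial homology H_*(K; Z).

We work with the vertex ordering 0 < 1 < 2 < 3 < 4 < 5. The simplices of K, each written with vertices in increasing order, are:

  0-simplices (6): [0], [1], [2], [3], [4], [5]
  1-simplices (12): [0,3], [0,4], [0,5], [1,2], [1,3], [1,5], [2,3], [2,4], [2,5], [3,4], [3,5], [4,5]
  2-simplices (6): [0,3,5], [0,4,5], [1,2,3], [1,3,5], [2,3,4], [2,4,5]

Hence C_0 ≅ Z^6, C_1 ≅ Z^12, C_2 ≅ Z^6.

∂_1: C_1 → C_0 is given by ∂[p,q] = [q] − [p].
The resulting 6×12 matrix has rank 5, and its Smith normal form has invariant factors (1,1,1,1,1).

∂_2: C_2 → C_1 maps a triangle to the signed sum of its edges. For instance
  ∂[2,3,4] = [3,4] − [2,4] + [2,3],
  ∂[1,2,3] = [2,3] − [1,3] + [1,2].
The resulting 12×6 matrix has rank 6, and its Smith normal form has invariant factors (1,1,1,1,1,1).

Computing H_k = (kernel of ∂_k) / (image of ∂_{k+1}):

  H_0: rank C_0 − rank ∂_1 = 6 − 5 = 1, and the invariant factors of ∂_1 are all 1, so H_0 = Z.
  H_1: rank ker ∂_1 − rank ∂_2 = (12 − 5) − 6 = 1, and the invariant factors of ∂_2 are all 1, so H_1 = Z.
  H_2: rank ker ∂_2 − rank ∂_3 = (6 − 6) − 0 = 0, and there is no ∂_3, so H_2 = 0.

(K is a triangulation of the cylinder S^1 x I.)

H_0 = Z,  H_1 = Z,  H_2 = 0.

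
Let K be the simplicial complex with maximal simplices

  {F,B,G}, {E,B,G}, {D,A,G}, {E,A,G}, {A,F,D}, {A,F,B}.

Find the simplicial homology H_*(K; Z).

H_0 ≅ Z,  H_1 ≅ Z,  H_2 = 0.

Fix the vertex order A < B < D < E < F < G and write every simplex with vertices in increasing order. Then dim K = 2 and the simplices of K are:

  0-simplices (6): A, B, D, E, F, G
  1-simplices (12): AB, AD, AE, AF, AG, BE, BF, BG, DF, DG, EG, FG
  2-simplices (6): ABF, ADF, ADG, AEG, BEG, BFG

giving chain groups C_0 ≅ Z^6, C_1 ≅ Z^12, C_2 ≅ Z^6.

∂_1: C_1 → C_0 is given by ∂[p,q] = [q] − [p]. For instance
  ∂BE = E − B.
The 6×12 boundary matrix has rank 5 and Smith normal form diag(1,1,1,1,1).

∂_2: C_2 → C_1 acts by ∂[p,q,r] = [q,r] − [p,r] + [p,q]. For instance
  ∂ABF = BF − AF + AB,
  ∂BFG = FG − BG + BF.
This gives a 12×6 integer matrix of rank 6; reducing to Smith normal form yields diagonal entries (1,1,1,1,1,1).

Now H_k = ker ∂_k / im ∂_{k+1}, so:

  H_0: rank C_0 − rank ∂_1 = 6 − 5 = 1, and the invariant factors of ∂_1 are all 1, so H_0 ≅ Z.
  H_1: rank ker ∂_1 − rank ∂_2 = (12 − 5) − 6 = 1, and the invariant factors of ∂_2 are all 1, so H_1 ≅ Z.
  H_2: rank ker ∂_2 − rank ∂_3 = (6 − 6) − 0 = 0, and there is no ∂_3, so H_2 ≅ 0.

As a check, the Euler characteristic is 6 − 12 + 6 = 0, which agrees with 1 − 1 + 0 = 0.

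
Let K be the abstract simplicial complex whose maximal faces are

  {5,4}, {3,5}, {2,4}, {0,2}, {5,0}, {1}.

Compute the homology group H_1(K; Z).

Take the total order 0 < 1 < 2 < 3 < 4 < 5 on the vertex set. Then K (dimension 1) consists of the simplices:

  0-simplices (6): [0], [1], [2], [3], [4], [5]
  1-simplices (5): [0,2], [0,5], [2,4], [3,5], [4,5]

so the chain groups are C_0 ≅ Z^6, C_1 ≅ Z^5.

The boundary map ∂_1: C_1 → C_0 sends each edge [p,q] (with p < q) to q − p. For instance
  ∂[4,5] = [5] − [4].
The 6×5 boundary matrix has rank 4 and Smith normal form diag(1,1,1,1).

Reading off H_k = ker ∂_k / im ∂_{k+1}:

  H_1: rank ker ∂_1 − rank ∂_2 = (5 − 4) − 0 = 1, and there is no ∂_2, so H_1 = Z.

H_1 = Z.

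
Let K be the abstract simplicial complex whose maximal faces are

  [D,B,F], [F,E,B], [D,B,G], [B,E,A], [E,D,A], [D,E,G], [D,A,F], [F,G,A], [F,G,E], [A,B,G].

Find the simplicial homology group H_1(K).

Fix the vertex order A < B < D < E < F < G and write every simplex with vertices in increasing order. Then dim K = 2 and the simplices of K are:

  0-simplices (6): A, B, D, E, F, G
  1-simplices (15): AB, AD, AE, AF, AG, BD, BE, BF, BG, DE, DF, DG, EF, EG, FG
  2-simplices (10): ABE, ABG, ADE, ADF, AFG, BDF, BDG, BEF, DEG, EFG

giving chain groups C_0 ≅ Z^6, C_1 ≅ Z^15, C_2 ≅ Z^10.

Boundary ∂_1: C_1 → C_0 is given by ∂[p,q] = [q] − [p]. For instance
  ∂BD = D − B.
The resulting 6×15 matrix has rank 5, and its Smith normal form has invariant factors (1,1,1,1,1).

The boundary map ∂_2: C_2 → C_1 sends each 2-simplex [p,q,r] to [q,r] − [p,r] + [p,q]. For instance
  ∂BEF = EF − BF + BE,
  ∂ABG = BG − AG + AB.
The resulting 15×10 matrix has rank 10, and its Smith normal form has invariant factors (1,1,1,1,1,1,1,1,1,2).

Reading off H_k = ker ∂_k / im ∂_{k+1}:

  H_1: rank ker ∂_1 − rank ∂_2 = (15 − 5) − 10 = 0, and ∂_2 has invariant factor 2 > 1, so H_1 ≅ Z/2.

H_1 ≅ Z/2.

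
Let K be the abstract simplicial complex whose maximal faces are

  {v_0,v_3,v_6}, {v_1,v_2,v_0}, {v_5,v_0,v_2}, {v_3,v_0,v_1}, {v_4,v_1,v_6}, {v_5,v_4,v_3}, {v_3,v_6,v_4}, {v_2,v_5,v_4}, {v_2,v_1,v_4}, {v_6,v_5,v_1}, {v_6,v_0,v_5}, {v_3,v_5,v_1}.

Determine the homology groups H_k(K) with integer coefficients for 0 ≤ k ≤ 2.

H_0 = Z,  H_1 = Z/2,  H_2 = 0.

Order the vertices as v_0 < v_1 < v_2 < v_3 < v_4 < v_5 < v_6. Listing each simplex with vertices in this order, K has dimension 2 with simplices:

  0-simplices (7): [v_0], [v_1], [v_2], [v_3], [v_4], [v_5], [v_6]
  1-simplices (18): (18 of them)
  2-simplices (12): (12 of them)

giving chain groups C_0 ≅ Z^7, C_1 ≅ Z^18, C_2 ≅ Z^12.

Boundary ∂_1: C_1 → C_0 maps an edge to its endpoints' difference, ∂[p,q] = q − p. For instance
  ∂[v_0,v_6] = [v_6] − [v_0].
As a 7×18 matrix over Z this has rank 6, with invariant factors (1,1,1,1,1,1).

The boundary map ∂_2: C_2 → C_1 maps a triangle to the signed sum of its edges. For instance
  ∂[v_1,v_2,v_4] = [v_2,v_4] − [v_1,v_4] + [v_1,v_2],
  ∂[v_2,v_4,v_5] = [v_4,v_5] − [v_2,v_5] + [v_2,v_4].
This gives a 18×12 integer matrix of rank 12; reducing to Smith normal form yields diagonal entries (1,1,1,1,1,1,1,1,1,1,1,2).

Computing H_k = (kernel of ∂_k) / (image of ∂_{k+1}):

  H_0: rank C_0 − rank ∂_1 = 7 − 6 = 1, and the invariant factors of ∂_1 are all 1, so H_0 ≅ Z.
  H_1: rank ker ∂_1 − rank ∂_2 = (18 − 6) − 12 = 0, and ∂_2 has invariant factor 2 > 1, so H_1 ≅ Z/2.
  H_2: rank ker ∂_2 − rank ∂_3 = (12 − 12) − 0 = 0, and there is no ∂_3, so H_2 ≅ 0.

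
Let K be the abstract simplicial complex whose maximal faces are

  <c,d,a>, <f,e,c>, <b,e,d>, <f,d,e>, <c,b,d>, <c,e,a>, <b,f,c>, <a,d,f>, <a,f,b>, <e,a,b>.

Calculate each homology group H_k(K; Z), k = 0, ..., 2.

K has 6 vertices, 15 edges, 10 triangles.
rank ∂_0 = 0, rank ∂_1 = 5 ⇒ b_0 = 6 − 0 − 5 = 1; all invariant factors of ∂_1 are 1 so no torsion. So H_0 = Z.
rank ∂_1 = 5, rank ∂_2 = 10 ⇒ b_1 = 15 − 5 − 10 = 0; ∂_2 has invariant factor(s) [2] giving torsion. So H_1 = Z_2.
rank ∂_2 = 10, rank ∂_3 = 0 ⇒ b_2 = 10 − 10 − 0 = 0. So H_2 = 0.

H_0 ≅ Z,  H_1 ≅ Z_2,  H_2 = 0.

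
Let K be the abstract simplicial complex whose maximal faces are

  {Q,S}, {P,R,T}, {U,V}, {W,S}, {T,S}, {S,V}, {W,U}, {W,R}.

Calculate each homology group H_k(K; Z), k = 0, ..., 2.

H_0 = Z,  H_1 = Z^2,  H_2 = 0.

Take the total order P < Q < R < S < T < U < V < W on the vertex set. Then K (dimension 2) consists of the simplices:

  0-simplices (8): P, Q, R, S, T, U, V, W
  1-simplices (10): PR, PT, QS, RT, RW, ST, SV, SW, UV, UW
  2-simplices (1): PRT

Hence C_0 ≅ Z^8, C_1 ≅ Z^10, C_2 ≅ Z^1.

∂_1: C_1 → C_0 is given by ∂[p,q] = [q] − [p]. For instance
  ∂UV = V − U.
This gives a 8×10 integer matrix of rank 7; reducing to Smith normal form yields diagonal entries (1,1,1,1,1,1,1).

Boundary ∂_2: C_2 → C_1 sends each 2-simplex [p,q,r] to [q,r] − [p,r] + [p,q]. For instance
  ∂PRT = RT − PT + PR.
This gives a 10×1 integer matrix of rank 1; reducing to Smith normal form yields diagonal entries (1).

Reading off H_k = ker ∂_k / im ∂_{k+1}:

  H_0: rank C_0 − rank ∂_1 = 8 − 7 = 1, and the invariant factors of ∂_1 are all 1, so H_0 = Z.
  H_1: rank ker ∂_1 − rank ∂_2 = (10 − 7) − 1 = 2, and the invariant factors of ∂_2 are all 1, so H_1 = Z^2.
  H_2: rank ker ∂_2 − rank ∂_3 = (1 − 1) − 0 = 0, and there is no ∂_3, so H_2 = 0.

As a check, the Euler characteristic is 8 − 10 + 1 = -1, which agrees with 1 − 2 + 0 = -1.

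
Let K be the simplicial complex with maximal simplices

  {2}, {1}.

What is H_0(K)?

K has 2 vertices.
rank ∂_0 = 0, rank ∂_1 = 0 ⇒ b_0 = 2 − 0 − 0 = 2. So H_0 ≅ Z^2.

H_0 = Z^2.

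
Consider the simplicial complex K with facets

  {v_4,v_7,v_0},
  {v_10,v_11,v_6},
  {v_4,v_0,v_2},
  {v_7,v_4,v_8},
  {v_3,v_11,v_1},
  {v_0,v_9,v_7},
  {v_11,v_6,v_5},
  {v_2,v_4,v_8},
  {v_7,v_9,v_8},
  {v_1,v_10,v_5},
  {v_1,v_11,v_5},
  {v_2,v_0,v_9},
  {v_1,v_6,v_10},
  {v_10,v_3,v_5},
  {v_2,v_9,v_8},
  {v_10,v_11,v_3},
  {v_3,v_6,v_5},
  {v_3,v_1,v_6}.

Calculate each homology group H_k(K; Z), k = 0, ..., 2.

We work with the vertex ordering v_0 < v_1 < v_2 < v_3 < v_4 < v_5 < v_6 < v_7 < v_8 < v_9 < v_10 < v_11. The simplices of K, each written with vertices in increasing order, are:

  0-simplices (12): [v_0], [v_1], [v_2], [v_3], [v_4], [v_5], [v_6], [v_7], [v_8], [v_9], [v_10], [v_11]
  1-simplices (27): (27 of them)
  2-simplices (18): (18 of them)

so the chain groups are C_0 ≅ Z^12, C_1 ≅ Z^27, C_2 ≅ Z^18.

∂_1: C_1 → C_0 is given by ∂[p,q] = [q] − [p].
The 12×27 boundary matrix has rank 10 and Smith normal form diag(1,1,1,1,1,1,1,1,1,1).

∂_2: C_2 → C_1 sends each 2-simplex [p,q,r] to [q,r] − [p,r] + [p,q]. For instance
  ∂[v_6,v_10,v_11] = [v_10,v_11] − [v_6,v_11] + [v_6,v_10],
  ∂[v_3,v_10,v_11] = [v_10,v_11] − [v_3,v_11] + [v_3,v_10].
This gives a 27×18 integer matrix of rank 17; reducing to Smith normal form yields diagonal entries (1,1,1,1,1,1,1,1,1,1,1,1,1,1,1,1,2).

Reading off H_k = ker ∂_k / im ∂_{k+1}:

  H_0: rank C_0 − rank ∂_1 = 12 − 10 = 2, and the invariant factors of ∂_1 are all 1, so H_0 = Z^2.
  H_1: rank ker ∂_1 − rank ∂_2 = (27 − 10) − 17 = 0, and ∂_2 has invariant factor 2 > 1, so H_1 = Z/2.
  H_2: rank ker ∂_2 − rank ∂_3 = (18 − 17) − 0 = 1, and there is no ∂_3, so H_2 = Z.

As a check, the Euler characteristic is 12 − 27 + 18 = 3, which agrees with 2 − 0 + 1 = 3.

H_0 ≅ Z^2,  H_1 ≅ Z/2,  H_2 ≅ Z.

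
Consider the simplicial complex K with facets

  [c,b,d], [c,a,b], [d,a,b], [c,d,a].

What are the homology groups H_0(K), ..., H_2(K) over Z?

H_0 ≅ Z,  H_1 = 0,  H_2 ≅ Z.

Take the total order a < b < c < d on the vertex set. Then K (dimension 2) consists of the simplices:

  0-simplices (4): a, b, c, d
  1-simplices (6): ab, ac, ad, bc, bd, cd
  2-simplices (4): abc, abd, acd, bcd

so the chain groups are C_0 ≅ Z^4, C_1 ≅ Z^6, C_2 ≅ Z^4.

The boundary map ∂_1: C_1 → C_0 maps an edge to its endpoints' difference, ∂[p,q] = q − p.
This gives a 4×6 integer matrix of rank 3; reducing to Smith normal form yields diagonal entries (1,1,1).

∂_2: C_2 → C_1 maps a triangle to the signed sum of its edges. For instance
  ∂bcd = cd − bd + bc,
  ∂abc = bc − ac + ab.
This gives a 6×4 integer matrix of rank 3; reducing to Smith normal form yields diagonal entries (1,1,1).

From H_k ≅ ker(∂_k) / im(∂_{k+1}) we obtain:

  H_0: rank C_0 − rank ∂_1 = 4 − 3 = 1, and the invariant factors of ∂_1 are all 1, so H_0 = Z.
  H_1: rank ker ∂_1 − rank ∂_2 = (6 − 3) − 3 = 0, and the invariant factors of ∂_2 are all 1, so H_1 = 0.
  H_2: rank ker ∂_2 − rank ∂_3 = (4 − 3) − 0 = 1, and there is no ∂_3, so H_2 = Z.

As a check, the Euler characteristic is 4 − 6 + 4 = 2, which agrees with 1 − 0 + 1 = 2.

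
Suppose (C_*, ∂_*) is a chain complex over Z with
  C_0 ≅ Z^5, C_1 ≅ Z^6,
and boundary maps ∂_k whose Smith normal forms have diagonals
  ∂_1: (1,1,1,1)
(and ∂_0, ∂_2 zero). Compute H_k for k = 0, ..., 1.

H_0 ≅ Z,  H_1 ≅ Z^2.

H_0: b_0 = 5 − 0 − 4 = 1; torsion from ∂_1 factors > 1: none. So H_0 ≅ Z.
H_1: b_1 = 6 − 4 − 0 = 2; torsion from ∂_2 factors > 1: none. So H_1 ≅ Z^2.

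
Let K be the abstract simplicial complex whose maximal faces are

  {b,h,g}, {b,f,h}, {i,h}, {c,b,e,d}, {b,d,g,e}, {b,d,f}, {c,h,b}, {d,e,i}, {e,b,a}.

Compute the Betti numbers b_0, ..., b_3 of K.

Order the vertices as a < b < c < d < e < f < g < h < i. Listing each simplex with vertices in this order, K has dimension 3 with simplices:

  0-simplices (9): a, b, c, d, e, f, g, h, i
  1-simplices (20): ab, ae, bc, bd, be, bf, bg, bh, cd, ce, ch, de, df, dg, di, eg, ei, fh, gh, hi
  2-simplices (13): abe, bcd, bce, bch, bde, bdf, bdg, beg, bfh, bgh, cde, deg, dei
  3-simplices (2): bcde, bdeg

giving chain groups C_0 ≅ Z^9, C_1 ≅ Z^20, C_2 ≅ Z^13, C_3 ≅ Z^2.

∂_1: C_1 → C_0 sends each edge [p,q] (with p < q) to q − p. For instance
  ∂df = f − d.
The resulting 9×20 matrix has rank 8, and its Smith normal form has invariant factors (1,1,1,1,1,1,1,1).

∂_2: C_2 → C_1 sends each 2-simplex [p,q,r] to [q,r] − [p,r] + [p,q]. For instance
  ∂bdg = dg − bg + bd,
  ∂bce = ce − be + bc.
The resulting 20×13 matrix has rank 11, and its Smith normal form has invariant factors (1,1,1,1,1,1,1,1,1,1,1).

∂_3: C_3 → C_2 sends each 3-simplex σ to the alternating sum Σ_i (−1)^i (σ with its i-th vertex removed). For instance
  ∂bcde = cde − bde + bce − bcd,
  ∂bdeg = deg − beg + bdg − bde.
This gives a 13×2 integer matrix of rank 2; reducing to Smith normal form yields diagonal entries (1,1).

Reading off H_k = ker ∂_k / im ∂_{k+1}:

  H_0: rank C_0 − rank ∂_1 = 9 − 8 = 1, and the invariant factors of ∂_1 are all 1, so H_0 ≅ Z.
  H_1: rank ker ∂_1 − rank ∂_2 = (20 − 8) − 11 = 1, and the invariant factors of ∂_2 are all 1, so H_1 ≅ Z.
  H_2: rank ker ∂_2 − rank ∂_3 = (13 − 11) − 2 = 0, and the invariant factors of ∂_3 are all 1, so H_2 ≅ 0.
  H_3: rank ker ∂_3 − rank ∂_4 = (2 − 2) − 0 = 0, and there is no ∂_4, so H_3 ≅ 0.

Hence the Betti numbers are b_0 = 1, b_1 = 1, b_2 = 0, b_3 = 0.

b_0 = 1, b_1 = 1, b_2 = 0, b_3 = 0.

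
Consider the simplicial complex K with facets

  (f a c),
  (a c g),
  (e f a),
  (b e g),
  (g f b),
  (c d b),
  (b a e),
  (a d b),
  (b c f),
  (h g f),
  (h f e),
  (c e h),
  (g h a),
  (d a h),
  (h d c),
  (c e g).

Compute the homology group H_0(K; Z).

We work with the vertex ordering a < b < c < d < e < f < g < h. The simplices of K, each written with vertices in increasing order, are:

  0-simplices (8): a, b, c, d, e, f, g, h
  1-simplices (24): ab, ac, ad, ae, af, ag, ah, bc, bd, be, bf, bg, cd, ce, cf, cg, ch, dh, ef, eg, eh, fg, fh, gh
  2-simplices (16): abd, abe, acf, acg, adh, aef, agh, bcd, bcf, beg, bfg, cdh, ceg, ceh, efh, fgh

Hence C_0 ≅ Z^8, C_1 ≅ Z^24, C_2 ≅ Z^16.

∂_1: C_1 → C_0 maps an edge to its endpoints' difference, ∂[p,q] = q − p. For instance
  ∂ch = h − c.
The 8×24 boundary matrix has rank 7 and Smith normal form diag(1,1,1,1,1,1,1).

The boundary map ∂_2: C_2 → C_1 maps a triangle to the signed sum of its edges. For instance
  ∂aef = ef − af + ae,
  ∂ceh = eh − ch + ce.
As a 24×16 matrix over Z this has rank 15, with invariant factors (1,1,1,1,1,1,1,1,1,1,1,1,1,1,1).

From H_k ≅ ker(∂_k) / im(∂_{k+1}) we obtain:

  H_0: rank C_0 − rank ∂_1 = 8 − 7 = 1, and the invariant factors of ∂_1 are all 1, so H_0 ≅ Z.

H_0 = Z.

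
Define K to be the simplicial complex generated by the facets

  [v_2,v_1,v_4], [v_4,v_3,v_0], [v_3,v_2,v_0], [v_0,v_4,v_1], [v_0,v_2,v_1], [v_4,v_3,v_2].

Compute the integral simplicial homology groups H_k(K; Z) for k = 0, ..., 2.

Take the total order v_0 < v_1 < v_2 < v_3 < v_4 on the vertex set. Then K (dimension 2) consists of the simplices:

  0-simplices (5): [v_0], [v_1], [v_2], [v_3], [v_4]
  1-simplices (9): [v_0,v_1], [v_0,v_2], [v_0,v_3], [v_0,v_4], [v_1,v_2], [v_1,v_4], [v_2,v_3], [v_2,v_4], [v_3,v_4]
  2-simplices (6): [v_0,v_1,v_2], [v_0,v_1,v_4], [v_0,v_2,v_3], [v_0,v_3,v_4], [v_1,v_2,v_4], [v_2,v_3,v_4]

Hence C_0 ≅ Z^5, C_1 ≅ Z^9, C_2 ≅ Z^6.

∂_1: C_1 → C_0 sends each edge [p,q] (with p < q) to q − p. For instance
  ∂[v_0,v_2] = [v_2] − [v_0].
As a 5×9 matrix over Z this has rank 4, with invariant factors (1,1,1,1).

∂_2: C_2 → C_1 acts by ∂[p,q,r] = [q,r] − [p,r] + [p,q]. For instance
  ∂[v_1,v_2,v_4] = [v_2,v_4] − [v_1,v_4] + [v_1,v_2],
  ∂[v_0,v_3,v_4] = [v_3,v_4] − [v_0,v_4] + [v_0,v_3].
This gives a 9×6 integer matrix of rank 5; reducing to Smith normal form yields diagonal entries (1,1,1,1,1).

Computing H_k = (kernel of ∂_k) / (image of ∂_{k+1}):

  H_0: rank C_0 − rank ∂_1 = 5 − 4 = 1, and the invariant factors of ∂_1 are all 1, so H_0 = Z.
  H_1: rank ker ∂_1 − rank ∂_2 = (9 − 4) − 5 = 0, and the invariant factors of ∂_2 are all 1, so H_1 = 0.
  H_2: rank ker ∂_2 − rank ∂_3 = (6 − 5) − 0 = 1, and there is no ∂_3, so H_2 = Z.

H_0 ≅ Z,  H_1 = 0,  H_2 ≅ Z.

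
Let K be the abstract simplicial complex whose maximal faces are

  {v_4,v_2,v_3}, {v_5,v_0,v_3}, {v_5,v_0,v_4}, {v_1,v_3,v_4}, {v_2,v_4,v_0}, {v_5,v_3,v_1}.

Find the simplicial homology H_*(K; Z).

Fix the vertex order v_0 < v_1 < v_2 < v_3 < v_4 < v_5 and write every simplex with vertices in increasing order. Then dim K = 2 and the simplices of K are:

  0-simplices (6): [v_0], [v_1], [v_2], [v_3], [v_4], [v_5]
  1-simplices (12): [v_0,v_2], [v_0,v_3], [v_0,v_4], [v_0,v_5], [v_1,v_3], [v_1,v_4], [v_1,v_5], [v_2,v_3], [v_2,v_4], [v_3,v_4], [v_3,v_5], [v_4,v_5]
  2-simplices (6): [v_0,v_2,v_4], [v_0,v_3,v_5], [v_0,v_4,v_5], [v_1,v_3,v_4], [v_1,v_3,v_5], [v_2,v_3,v_4]

giving chain groups C_0 ≅ Z^6, C_1 ≅ Z^12, C_2 ≅ Z^6.

The boundary map ∂_1: C_1 → C_0 maps an edge to its endpoints' difference, ∂[p,q] = q − p.
The 6×12 boundary matrix has rank 5 and Smith normal form diag(1,1,1,1,1).

∂_2: C_2 → C_1 maps a triangle to the signed sum of its edges. For instance
  ∂[v_0,v_3,v_5] = [v_3,v_5] − [v_0,v_5] + [v_0,v_3],
  ∂[v_0,v_2,v_4] = [v_2,v_4] − [v_0,v_4] + [v_0,v_2].
As a 12×6 matrix over Z this has rank 6, with invariant factors (1,1,1,1,1,1).

From H_k ≅ ker(∂_k) / im(∂_{k+1}) we obtain:

  H_0: rank C_0 − rank ∂_1 = 6 − 5 = 1, and the invariant factors of ∂_1 are all 1, so H_0 = Z.
  H_1: rank ker ∂_1 − rank ∂_2 = (12 − 5) − 6 = 1, and the invariant factors of ∂_2 are all 1, so H_1 = Z.
  H_2: rank ker ∂_2 − rank ∂_3 = (6 − 6) − 0 = 0, and there is no ∂_3, so H_2 = 0.

(K is a triangulation of the cylinder S^1 x I.)

H_0 ≅ Z,  H_1 ≅ Z,  H_2 = 0.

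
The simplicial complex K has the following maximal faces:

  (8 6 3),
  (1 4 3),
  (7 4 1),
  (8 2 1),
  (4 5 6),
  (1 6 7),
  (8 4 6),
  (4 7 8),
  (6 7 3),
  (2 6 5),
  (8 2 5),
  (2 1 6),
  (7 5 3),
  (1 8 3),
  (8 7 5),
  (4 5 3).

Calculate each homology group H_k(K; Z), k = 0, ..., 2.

Order the vertices as 1 < 2 < 3 < 4 < 5 < 6 < 7 < 8. Listing each simplex with vertices in this order, K has dimension 2 with simplices:

  0-simplices (8): [1], [2], [3], [4], [5], [6], [7], [8]
  1-simplices (24): (24 of them)
  2-simplices (16): [1,2,6], [1,2,8], [1,3,4], [1,3,8], [1,4,7], [1,6,7], [2,5,6], [2,5,8], [3,4,5], [3,5,7], [3,6,7], [3,6,8], [4,5,6], [4,6,8], [4,7,8], [5,7,8]

so the chain groups are C_0 ≅ Z^8, C_1 ≅ Z^24, C_2 ≅ Z^16.

Boundary ∂_1: C_1 → C_0 maps an edge to its endpoints' difference, ∂[p,q] = q − p.
This gives a 8×24 integer matrix of rank 7; reducing to Smith normal form yields diagonal entries (1,1,1,1,1,1,1).

The boundary map ∂_2: C_2 → C_1 acts by ∂[p,q,r] = [q,r] − [p,r] + [p,q]. For instance
  ∂[3,4,5] = [4,5] − [3,5] + [3,4],
  ∂[4,6,8] = [6,8] − [4,8] + [4,6].
The 24×16 boundary matrix has rank 15 and Smith normal form diag(1,1,1,1,1,1,1,1,1,1,1,1,1,1,1).

Now H_k = ker ∂_k / im ∂_{k+1}, so:

  H_0: rank C_0 − rank ∂_1 = 8 − 7 = 1, and the invariant factors of ∂_1 are all 1, so H_0 ≅ Z.
  H_1: rank ker ∂_1 − rank ∂_2 = (24 − 7) − 15 = 2, and the invariant factors of ∂_2 are all 1, so H_1 ≅ Z^2.
  H_2: rank ker ∂_2 − rank ∂_3 = (16 − 15) − 0 = 1, and there is no ∂_3, so H_2 ≅ Z.

H_0 = Z,  H_1 = Z^2,  H_2 = Z.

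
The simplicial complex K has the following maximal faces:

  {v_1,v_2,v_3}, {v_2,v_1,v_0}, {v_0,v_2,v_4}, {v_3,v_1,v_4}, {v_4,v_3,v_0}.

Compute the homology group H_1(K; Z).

H_1 = Z.

We work with the vertex ordering v_0 < v_1 < v_2 < v_3 < v_4. The simplices of K, each written with vertices in increasing order, are:

  0-simplices (5): [v_0], [v_1], [v_2], [v_3], [v_4]
  1-simplices (10): [v_0,v_1], [v_0,v_2], [v_0,v_3], [v_0,v_4], [v_1,v_2], [v_1,v_3], [v_1,v_4], [v_2,v_3], [v_2,v_4], [v_3,v_4]
  2-simplices (5): [v_0,v_1,v_2], [v_0,v_2,v_4], [v_0,v_3,v_4], [v_1,v_2,v_3], [v_1,v_3,v_4]

so the chain groups are C_0 ≅ Z^5, C_1 ≅ Z^10, C_2 ≅ Z^5.

Boundary ∂_1: C_1 → C_0 sends each edge [p,q] (with p < q) to q − p.
This gives a 5×10 integer matrix of rank 4; reducing to Smith normal form yields diagonal entries (1,1,1,1).

∂_2: C_2 → C_1 sends each 2-simplex [p,q,r] to [q,r] − [p,r] + [p,q]. For instance
  ∂[v_0,v_2,v_4] = [v_2,v_4] − [v_0,v_4] + [v_0,v_2],
  ∂[v_0,v_3,v_4] = [v_3,v_4] − [v_0,v_4] + [v_0,v_3].
The 10×5 boundary matrix has rank 5 and Smith normal form diag(1,1,1,1,1).

Computing H_k = (kernel of ∂_k) / (image of ∂_{k+1}):

  H_1: rank ker ∂_1 − rank ∂_2 = (10 − 4) − 5 = 1, and the invariant factors of ∂_2 are all 1, so H_1 ≅ Z.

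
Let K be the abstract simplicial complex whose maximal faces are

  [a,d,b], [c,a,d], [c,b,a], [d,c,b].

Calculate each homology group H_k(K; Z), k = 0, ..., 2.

H_0 ≅ Z,  H_1 = 0,  H_2 ≅ Z.

Fix the vertex order a < b < c < d and write every simplex with vertices in increasing order. Then dim K = 2 and the simplices of K are:

  0-simplices (4): a, b, c, d
  1-simplices (6): ab, ac, ad, bc, bd, cd
  2-simplices (4): abc, abd, acd, bcd

giving chain groups C_0 ≅ Z^4, C_1 ≅ Z^6, C_2 ≅ Z^4.

Boundary ∂_1: C_1 → C_0 sends each edge [p,q] (with p < q) to q − p. For instance
  ∂bc = c − b.
The 4×6 boundary matrix has rank 3 and Smith normal form diag(1,1,1).

The boundary map ∂_2: C_2 → C_1 maps a triangle to the signed sum of its edges. For instance
  ∂abc = bc − ac + ab,
  ∂abd = bd − ad + ab.
As a 6×4 matrix over Z this has rank 3, with invariant factors (1,1,1).

From H_k ≅ ker(∂_k) / im(∂_{k+1}) we obtain:

  H_0: rank C_0 − rank ∂_1 = 4 − 3 = 1, and the invariant factors of ∂_1 are all 1, so H_0 ≅ Z.
  H_1: rank ker ∂_1 − rank ∂_2 = (6 − 3) − 3 = 0, and the invariant factors of ∂_2 are all 1, so H_1 ≅ 0.
  H_2: rank ker ∂_2 − rank ∂_3 = (4 − 3) − 0 = 1, and there is no ∂_3, so H_2 ≅ Z.

(K is a triangulation of the 2-sphere S^2.)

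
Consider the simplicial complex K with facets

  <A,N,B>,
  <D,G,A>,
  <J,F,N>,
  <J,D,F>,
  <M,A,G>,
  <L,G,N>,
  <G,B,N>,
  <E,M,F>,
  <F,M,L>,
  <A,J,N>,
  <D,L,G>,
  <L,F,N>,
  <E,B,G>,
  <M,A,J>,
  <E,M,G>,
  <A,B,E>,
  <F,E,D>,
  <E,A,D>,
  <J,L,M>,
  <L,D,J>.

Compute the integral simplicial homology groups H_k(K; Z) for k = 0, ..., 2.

Order the vertices as A < B < D < E < F < G < J < L < M < N. Listing each simplex with vertices in this order, K has dimension 2 with simplices:

  0-simplices (10): A, B, D, E, F, G, J, L, M, N
  1-simplices (30): AB, AD, AE, AG, AJ, AM, AN, BE, BG, BN, DE, DF, DG, DJ, DL, EF, EG, EM, FJ, FL, FM, FN, GL, GM, GN, JL, JM, JN, LM, LN
  2-simplices (20): ABE, ABN, ADE, ADG, AGM, AJM, AJN, BEG, BGN, DEF, DFJ, DGL, DJL, EFM, EGM, FJN, FLM, FLN, GLN, JLM

Hence C_0 ≅ Z^10, C_1 ≅ Z^30, C_2 ≅ Z^20.

∂_1: C_1 → C_0 maps an edge to its endpoints' difference, ∂[p,q] = q − p. For instance
  ∂AD = D − A.
The 10×30 boundary matrix has rank 9 and Smith normal form diag(1,1,1,1,1,1,1,1,1).

∂_2: C_2 → C_1 maps a triangle to the signed sum of its edges. For instance
  ∂FJN = JN − FN + FJ,
  ∂AGM = GM − AM + AG.
The 30×20 boundary matrix has rank 20 and Smith normal form diag(1,1,1,1,1,1,1,1,1,1,1,1,1,1,1,1,1,1,1,2).

Now H_k = ker ∂_k / im ∂_{k+1}, so:

  H_0: rank C_0 − rank ∂_1 = 10 − 9 = 1, and the invariant factors of ∂_1 are all 1, so H_0 ≅ Z.
  H_1: rank ker ∂_1 − rank ∂_2 = (30 − 9) − 20 = 1, and ∂_2 has invariant factor 2 > 1, so H_1 ≅ Z ⊕ Z/2.
  H_2: rank ker ∂_2 − rank ∂_3 = (20 − 20) − 0 = 0, and there is no ∂_3, so H_2 ≅ 0.

As a check, the Euler characteristic is 10 − 30 + 20 = 0, which agrees with 1 − 1 + 0 = 0.

H_0 = Z,  H_1 = Z ⊕ Z/2,  H_2 = 0.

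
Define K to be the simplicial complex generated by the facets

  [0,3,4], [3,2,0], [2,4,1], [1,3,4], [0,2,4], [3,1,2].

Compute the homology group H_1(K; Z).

Order the vertices as 0 < 1 < 2 < 3 < 4. Listing each simplex with vertices in this order, K has dimension 2 with simplices:

  0-simplices (5): [0], [1], [2], [3], [4]
  1-simplices (9): [0,2], [0,3], [0,4], [1,2], [1,3], [1,4], [2,3], [2,4], [3,4]
  2-simplices (6): [0,2,3], [0,2,4], [0,3,4], [1,2,3], [1,2,4], [1,3,4]

so the chain groups are C_0 ≅ Z^5, C_1 ≅ Z^9, C_2 ≅ Z^6.

Boundary ∂_1: C_1 → C_0 maps an edge to its endpoints' difference, ∂[p,q] = q − p.
This gives a 5×9 integer matrix of rank 4; reducing to Smith normal form yields diagonal entries (1,1,1,1).

The boundary map ∂_2: C_2 → C_1 acts by ∂[p,q,r] = [q,r] − [p,r] + [p,q]. For instance
  ∂[0,2,4] = [2,4] − [0,4] + [0,2],
  ∂[1,2,4] = [2,4] − [1,4] + [1,2].
The resulting 9×6 matrix has rank 5, and its Smith normal form has invariant factors (1,1,1,1,1).

Now H_k = ker ∂_k / im ∂_{k+1}, so:

  H_1: rank ker ∂_1 − rank ∂_2 = (9 − 4) − 5 = 0, and the invariant factors of ∂_2 are all 1, so H_1 ≅ 0.

H_1 = 0.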